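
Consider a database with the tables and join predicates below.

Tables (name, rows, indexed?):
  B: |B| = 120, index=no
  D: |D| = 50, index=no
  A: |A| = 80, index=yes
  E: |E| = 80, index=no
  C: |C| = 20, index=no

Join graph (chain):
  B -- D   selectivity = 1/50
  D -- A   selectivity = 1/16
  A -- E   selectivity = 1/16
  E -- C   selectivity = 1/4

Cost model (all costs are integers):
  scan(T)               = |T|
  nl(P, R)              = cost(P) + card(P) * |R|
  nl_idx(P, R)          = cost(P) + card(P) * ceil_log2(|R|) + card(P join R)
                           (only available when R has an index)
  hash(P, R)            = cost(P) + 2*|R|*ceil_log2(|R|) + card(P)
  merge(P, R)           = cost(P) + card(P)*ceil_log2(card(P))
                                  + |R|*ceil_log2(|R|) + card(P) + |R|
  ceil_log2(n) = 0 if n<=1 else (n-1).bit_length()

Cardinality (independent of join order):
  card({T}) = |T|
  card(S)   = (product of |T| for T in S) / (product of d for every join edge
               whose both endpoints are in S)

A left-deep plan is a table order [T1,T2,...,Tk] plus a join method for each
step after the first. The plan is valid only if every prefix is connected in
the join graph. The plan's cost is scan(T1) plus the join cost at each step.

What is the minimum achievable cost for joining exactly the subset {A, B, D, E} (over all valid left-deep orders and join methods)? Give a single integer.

Selinger DP over subsets of {A,B,D,E}:
  {B}: scan cost=120, card=120
  {D}: scan cost=50, card=50
  {A}: scan cost=80, card=80
  {E}: scan cost=80, card=80
  {BD}: card=120; try (D,hash)→840, (B,merge)→1360, (D,merge)→1430, (B,hash)→1780, (B,nl)→6050, (D,nl)→6120; best=840 via (D,hash)
  {AD}: card=250; try (A,nl_idx)→650, (D,hash)→760, (A,merge)→1040, (D,merge)→1070, (A,hash)→1220, (A,nl)→4050 …(+1); best=650 via (A,nl_idx)
  {AE}: card=400; try (A,nl_idx)→1040, (E,hash)→1280, (A,hash)→1280, (E,merge)→1360, (A,merge)→1360, (E,nl)→6480 …(+1); best=1040 via (A,nl_idx)
  {ABD}: card=600; try (A,hash)→2080, (A,nl_idx)→2280, (A,merge)→2440, (B,hash)→2580, (B,merge)→3860, (A,nl)→10440 …(+1); best=2080 via (A,hash)
  {ADE}: card=1250; try (E,hash)→2020, (D,hash)→2040, (E,merge)→3540, (D,merge)→5390, (E,nl)→20650, (D,nl)→21040; best=2020 via (E,hash)
  {ABDE}: card=3000; try (E,hash)→3800, (B,hash)→4950, (E,merge)→9320, (B,merge)→17980, (E,nl)→50080, (B,nl)→152020; best=3800 via (E,hash)

3800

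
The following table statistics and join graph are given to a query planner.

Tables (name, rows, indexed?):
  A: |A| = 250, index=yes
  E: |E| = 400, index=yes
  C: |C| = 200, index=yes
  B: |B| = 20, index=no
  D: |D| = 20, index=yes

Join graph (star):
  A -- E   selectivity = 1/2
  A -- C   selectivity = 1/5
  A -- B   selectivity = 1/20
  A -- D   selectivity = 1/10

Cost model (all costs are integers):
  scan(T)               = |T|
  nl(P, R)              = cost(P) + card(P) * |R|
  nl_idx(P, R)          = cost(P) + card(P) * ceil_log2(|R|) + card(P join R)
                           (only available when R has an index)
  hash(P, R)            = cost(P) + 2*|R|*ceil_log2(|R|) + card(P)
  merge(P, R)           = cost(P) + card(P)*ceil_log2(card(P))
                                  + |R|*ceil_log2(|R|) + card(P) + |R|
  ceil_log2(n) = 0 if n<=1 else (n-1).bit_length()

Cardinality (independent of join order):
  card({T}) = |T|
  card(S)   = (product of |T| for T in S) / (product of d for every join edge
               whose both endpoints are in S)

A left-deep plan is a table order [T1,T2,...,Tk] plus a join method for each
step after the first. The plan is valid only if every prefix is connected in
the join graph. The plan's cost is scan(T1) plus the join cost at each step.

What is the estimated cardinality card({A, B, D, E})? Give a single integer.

Tables in S: A(250), B(20), D(20), E(400)
Edges inside S: A-E(d=2), A-B(d=20), A-D(d=10)
numerator = 250 * 20 * 20 * 400 = 40000000
denominator = 2 * 20 * 10 = 400
card(S) = 40000000 / 400 = 100000

100000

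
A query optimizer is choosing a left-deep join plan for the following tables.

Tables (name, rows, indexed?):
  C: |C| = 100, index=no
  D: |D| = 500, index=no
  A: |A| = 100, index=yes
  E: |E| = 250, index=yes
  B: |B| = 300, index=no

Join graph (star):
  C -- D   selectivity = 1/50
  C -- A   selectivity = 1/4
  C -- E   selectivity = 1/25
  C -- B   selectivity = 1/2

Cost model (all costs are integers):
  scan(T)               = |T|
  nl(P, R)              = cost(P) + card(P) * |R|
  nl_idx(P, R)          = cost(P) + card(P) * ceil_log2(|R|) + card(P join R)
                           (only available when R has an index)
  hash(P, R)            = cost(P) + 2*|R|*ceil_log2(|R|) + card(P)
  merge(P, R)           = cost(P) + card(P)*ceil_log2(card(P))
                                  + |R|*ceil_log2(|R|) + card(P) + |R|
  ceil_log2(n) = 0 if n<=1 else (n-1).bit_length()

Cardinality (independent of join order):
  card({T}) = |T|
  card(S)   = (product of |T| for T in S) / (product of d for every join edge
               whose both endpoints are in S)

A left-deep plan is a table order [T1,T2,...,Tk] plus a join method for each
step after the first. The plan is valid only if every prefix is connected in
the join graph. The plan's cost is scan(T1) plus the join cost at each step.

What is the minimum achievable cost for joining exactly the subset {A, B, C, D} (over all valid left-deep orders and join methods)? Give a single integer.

35200

Selinger DP over subsets of {A,B,C,D}:
  {C}: scan cost=100, card=100
  {D}: scan cost=500, card=500
  {A}: scan cost=100, card=100
  {B}: scan cost=300, card=300
  {CD}: card=1000; try (C,hash)→2400, (D,merge)→5900, (C,merge)→6300, (D,hash)→9200, (D,nl)→50100, (C,nl)→50500; best=2400 via (C,hash)
  {AC}: card=2500; try (C,hash)→1600, (A,hash)→1600, (C,merge)→1700, (A,merge)→1700, (A,nl_idx)→3300, (C,nl)→10100 …(+1); best=1600 via (C,hash)
  {BC}: card=15000; try (C,hash)→2000, (B,merge)→3900, (C,merge)→4100, (B,hash)→5600, (B,nl)→30100, (C,nl)→30300; best=2000 via (C,hash)
  {ACD}: card=25000; try (A,hash)→4800, (D,hash)→13100, (A,merge)→14200, (A,nl_idx)→34400, (D,merge)→39100, (A,nl)→102400 …(+1); best=4800 via (A,hash)
  {BCD}: card=150000; try (B,hash)→8800, (B,merge)→16400, (D,hash)→26000, (D,merge)→232000, (B,nl)→302400, (D,nl)→7502000; best=8800 via (B,hash)
  {ABC}: card=375000; try (B,hash)→9500, (A,hash)→18400, (B,merge)→37100, (A,merge)→227800, (A,nl_idx)→482000, (B,nl)→751600 …(+1); best=9500 via (B,hash)
  {ABCD}: card=3750000; try (B,hash)→35200, (A,hash)→160200, (D,hash)→393500, (B,merge)→407800, (A,merge)→2859600, (A,nl_idx)→4808800 …(+4); best=35200 via (B,hash)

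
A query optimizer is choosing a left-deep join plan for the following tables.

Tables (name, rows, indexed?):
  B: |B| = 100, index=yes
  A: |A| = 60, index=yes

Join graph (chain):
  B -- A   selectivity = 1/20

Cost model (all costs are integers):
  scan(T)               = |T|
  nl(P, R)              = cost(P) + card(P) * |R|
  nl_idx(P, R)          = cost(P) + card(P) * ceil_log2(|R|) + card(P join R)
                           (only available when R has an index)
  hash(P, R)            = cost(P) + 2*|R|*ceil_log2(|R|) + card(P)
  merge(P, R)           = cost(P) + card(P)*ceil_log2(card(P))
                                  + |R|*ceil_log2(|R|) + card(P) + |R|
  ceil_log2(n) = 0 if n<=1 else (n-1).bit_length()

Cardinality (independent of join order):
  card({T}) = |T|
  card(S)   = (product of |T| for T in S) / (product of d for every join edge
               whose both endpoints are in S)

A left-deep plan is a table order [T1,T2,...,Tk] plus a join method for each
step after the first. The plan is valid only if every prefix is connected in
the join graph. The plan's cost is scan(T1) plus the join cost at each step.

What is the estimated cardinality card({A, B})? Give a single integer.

300

Tables in S: A(60), B(100)
Edges inside S: B-A(d=20)
numerator = 60 * 100 = 6000
denominator = 20 = 20
card(S) = 6000 / 20 = 300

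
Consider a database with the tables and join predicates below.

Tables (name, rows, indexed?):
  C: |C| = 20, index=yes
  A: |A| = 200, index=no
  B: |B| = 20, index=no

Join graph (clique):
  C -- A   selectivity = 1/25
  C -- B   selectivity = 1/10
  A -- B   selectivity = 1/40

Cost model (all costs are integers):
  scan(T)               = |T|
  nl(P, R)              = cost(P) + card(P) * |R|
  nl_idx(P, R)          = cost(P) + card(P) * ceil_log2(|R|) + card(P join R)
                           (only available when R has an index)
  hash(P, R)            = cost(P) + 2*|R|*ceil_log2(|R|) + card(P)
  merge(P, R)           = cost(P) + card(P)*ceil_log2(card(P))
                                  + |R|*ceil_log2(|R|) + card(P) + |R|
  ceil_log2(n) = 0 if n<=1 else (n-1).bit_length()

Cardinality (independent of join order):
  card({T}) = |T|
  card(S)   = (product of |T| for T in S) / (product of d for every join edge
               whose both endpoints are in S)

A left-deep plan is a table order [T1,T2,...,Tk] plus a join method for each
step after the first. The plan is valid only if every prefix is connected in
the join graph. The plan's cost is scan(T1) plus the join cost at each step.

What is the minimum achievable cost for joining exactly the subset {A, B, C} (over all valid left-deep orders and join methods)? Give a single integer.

Selinger DP over subsets of {A,B,C}:
  {C}: scan cost=20, card=20
  {A}: scan cost=200, card=200
  {B}: scan cost=20, card=20
  {AC}: card=160; try (C,hash)→600, (C,nl_idx)→1360, (A,merge)→1940, (C,merge)→2120, (A,hash)→3240, (A,nl)→4020 …(+1); best=600 via (C,hash)
  {BC}: card=40; try (C,nl_idx)→160, (C,hash)→240, (B,hash)→240, (C,merge)→260, (B,merge)→260, (C,nl)→420 …(+1); best=160 via (C,nl_idx)
  {AB}: card=100; try (B,hash)→600, (A,merge)→1940, (B,merge)→2120, (A,hash)→3240, (A,nl)→4020, (B,nl)→4200; best=600 via (B,hash)
  {ABC}: card=8; try (C,hash)→900, (B,hash)→960, (C,nl_idx)→1108, (C,merge)→1520, (B,merge)→2160, (A,merge)→2240 …(+4); best=900 via (C,hash)

900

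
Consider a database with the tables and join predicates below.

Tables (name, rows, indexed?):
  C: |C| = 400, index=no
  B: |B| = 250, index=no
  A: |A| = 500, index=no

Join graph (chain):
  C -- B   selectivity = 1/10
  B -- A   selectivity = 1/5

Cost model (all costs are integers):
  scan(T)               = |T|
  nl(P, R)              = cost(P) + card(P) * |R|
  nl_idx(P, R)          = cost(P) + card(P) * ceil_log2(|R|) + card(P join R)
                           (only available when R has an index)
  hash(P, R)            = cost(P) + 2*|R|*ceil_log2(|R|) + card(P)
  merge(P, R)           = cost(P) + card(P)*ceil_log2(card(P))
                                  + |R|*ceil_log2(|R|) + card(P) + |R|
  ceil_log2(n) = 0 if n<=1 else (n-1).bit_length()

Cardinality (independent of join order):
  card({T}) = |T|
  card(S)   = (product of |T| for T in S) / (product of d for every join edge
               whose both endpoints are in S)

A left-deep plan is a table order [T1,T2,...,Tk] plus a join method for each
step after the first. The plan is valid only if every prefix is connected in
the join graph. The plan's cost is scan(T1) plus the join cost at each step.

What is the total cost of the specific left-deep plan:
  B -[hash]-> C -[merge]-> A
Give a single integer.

step 1: scan B: cost=250, card=250
step 2: join C via hash
    card(P join C) = 250*400/(10) = 10000
    cost = 250 + 2*400*9 + 250 = 7700
step 3: join A via merge
    card(P join A) = 10000*500/(5) = 1000000
    cost = 7700 + 10000*14 + 500*9 + 10000 + 500 = 162700

162700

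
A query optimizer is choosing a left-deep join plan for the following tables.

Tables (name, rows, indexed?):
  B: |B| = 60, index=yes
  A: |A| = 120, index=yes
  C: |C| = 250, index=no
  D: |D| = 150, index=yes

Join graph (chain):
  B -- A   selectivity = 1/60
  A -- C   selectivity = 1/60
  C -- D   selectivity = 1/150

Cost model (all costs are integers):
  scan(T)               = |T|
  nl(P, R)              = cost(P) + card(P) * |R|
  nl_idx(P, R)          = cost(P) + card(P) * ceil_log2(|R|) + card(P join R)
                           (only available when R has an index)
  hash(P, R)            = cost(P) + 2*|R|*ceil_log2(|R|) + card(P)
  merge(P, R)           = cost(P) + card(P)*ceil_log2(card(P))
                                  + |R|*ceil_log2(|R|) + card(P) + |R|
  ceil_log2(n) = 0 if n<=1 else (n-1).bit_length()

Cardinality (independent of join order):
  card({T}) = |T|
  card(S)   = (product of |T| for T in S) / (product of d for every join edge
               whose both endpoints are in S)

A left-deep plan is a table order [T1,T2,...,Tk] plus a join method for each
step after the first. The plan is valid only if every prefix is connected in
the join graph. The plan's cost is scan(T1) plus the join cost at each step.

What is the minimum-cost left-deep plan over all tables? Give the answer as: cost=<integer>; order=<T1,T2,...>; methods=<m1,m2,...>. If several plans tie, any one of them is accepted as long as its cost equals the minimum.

cost=5650; order=C,D,A,B; methods=nl_idx,hash,hash

Selinger DP (subsets sized 1..n):
  {B}: scan cost=60, card=60
  {A}: scan cost=120, card=120
  {C}: scan cost=250, card=250
  {D}: scan cost=150, card=150
  {AB}: card=120; try (A,nl_idx)→600, (B,hash)→960, (B,nl_idx)→960, (A,merge)→1440, (B,merge)→1500, (A,hash)→1800 …(+2); best=600 via (A,nl_idx)
  {AC}: card=500; try (A,hash)→2180, (A,nl_idx)→2500, (C,merge)→3330, (A,merge)→3460, (C,hash)→4240, (C,nl)→30120 …(+1); best=2180 via (A,hash)
  {CD}: card=250; try (D,nl_idx)→2500, (D,hash)→2900, (C,merge)→3750, (D,merge)→3850, (C,hash)→4300, (C,nl)→37650 …(+1); best=2500 via (D,nl_idx)
  {ABC}: card=500; try (B,hash)→3400, (C,merge)→3810, (C,hash)→4720, (B,nl_idx)→5680, (B,merge)→7600, (C,nl)→30600 …(+1); best=3400 via (B,hash)
  {ACD}: card=500; try (A,hash)→4430, (A,nl_idx)→4750, (D,hash)→5080, (A,merge)→5710, (D,nl_idx)→6680, (D,merge)→8530 …(+2); best=4430 via (A,hash)
  {ABCD}: card=500; try (B,hash)→5650, (D,hash)→6300, (D,nl_idx)→7900, (B,nl_idx)→7930, (D,merge)→9750, (B,merge)→9850 …(+2); best=5650 via (B,hash)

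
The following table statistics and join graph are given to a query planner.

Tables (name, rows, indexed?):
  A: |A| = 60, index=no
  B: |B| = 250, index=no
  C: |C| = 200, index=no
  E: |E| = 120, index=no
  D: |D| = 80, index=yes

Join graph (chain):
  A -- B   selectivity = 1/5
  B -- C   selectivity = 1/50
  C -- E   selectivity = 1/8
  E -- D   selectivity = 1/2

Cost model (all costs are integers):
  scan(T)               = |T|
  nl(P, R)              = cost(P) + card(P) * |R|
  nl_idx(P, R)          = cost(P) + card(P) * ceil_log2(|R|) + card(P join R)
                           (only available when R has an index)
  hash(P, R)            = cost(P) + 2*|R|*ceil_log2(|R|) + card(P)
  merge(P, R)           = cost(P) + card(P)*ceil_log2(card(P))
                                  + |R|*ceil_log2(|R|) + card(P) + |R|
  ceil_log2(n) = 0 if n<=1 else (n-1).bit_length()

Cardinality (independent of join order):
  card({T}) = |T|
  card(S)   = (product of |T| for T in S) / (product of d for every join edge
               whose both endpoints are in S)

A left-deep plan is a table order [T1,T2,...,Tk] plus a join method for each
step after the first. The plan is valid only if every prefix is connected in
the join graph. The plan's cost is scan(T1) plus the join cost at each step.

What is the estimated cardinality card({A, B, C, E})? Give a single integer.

Tables in S: A(60), B(250), C(200), E(120)
Edges inside S: A-B(d=5), B-C(d=50), C-E(d=8)
numerator = 60 * 250 * 200 * 120 = 360000000
denominator = 5 * 50 * 8 = 2000
card(S) = 360000000 / 2000 = 180000

180000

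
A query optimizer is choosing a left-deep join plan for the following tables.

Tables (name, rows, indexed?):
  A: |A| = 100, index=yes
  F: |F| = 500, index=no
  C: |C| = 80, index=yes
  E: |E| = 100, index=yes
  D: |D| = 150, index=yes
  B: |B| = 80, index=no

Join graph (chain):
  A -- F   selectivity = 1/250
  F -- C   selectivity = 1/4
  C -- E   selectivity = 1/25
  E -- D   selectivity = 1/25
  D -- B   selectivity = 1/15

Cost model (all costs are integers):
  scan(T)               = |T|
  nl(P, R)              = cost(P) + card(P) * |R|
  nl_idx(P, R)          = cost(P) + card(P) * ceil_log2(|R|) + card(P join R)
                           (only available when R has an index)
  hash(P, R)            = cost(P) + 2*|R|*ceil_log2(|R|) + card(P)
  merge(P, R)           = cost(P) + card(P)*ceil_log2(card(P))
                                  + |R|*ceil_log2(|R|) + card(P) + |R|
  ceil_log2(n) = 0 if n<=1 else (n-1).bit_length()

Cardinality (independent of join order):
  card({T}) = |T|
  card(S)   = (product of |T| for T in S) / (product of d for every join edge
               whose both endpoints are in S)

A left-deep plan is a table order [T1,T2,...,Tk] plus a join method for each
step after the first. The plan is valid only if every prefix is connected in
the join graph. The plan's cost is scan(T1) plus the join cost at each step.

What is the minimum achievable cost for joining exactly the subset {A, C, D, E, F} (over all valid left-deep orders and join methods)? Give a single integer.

Selinger DP over subsets of {A,C,D,E,F}:
  {A}: scan cost=100, card=100
  {F}: scan cost=500, card=500
  {C}: scan cost=80, card=80
  {E}: scan cost=100, card=100
  {D}: scan cost=150, card=150
  {AF}: card=200; try (A,hash)→2400, (A,nl_idx)→4200, (F,merge)→5900, (A,merge)→6300, (F,hash)→9200, (F,nl)→50100 …(+1); best=2400 via (A,hash)
  {CF}: card=10000; try (C,hash)→2120, (F,merge)→5720, (C,merge)→6140, (F,hash)→9160, (C,nl_idx)→14000, (F,nl)→40080 …(+1); best=2120 via (C,hash)
  {CE}: card=320; try (E,nl_idx)→960, (C,nl_idx)→1120, (C,hash)→1320, (E,merge)→1520, (C,merge)→1540, (E,hash)→1560 …(+2); best=960 via (E,nl_idx)
  {DE}: card=600; try (D,nl_idx)→1500, (E,hash)→1700, (E,nl_idx)→1800, (D,merge)→2250, (E,merge)→2300, (D,hash)→2600 …(+2); best=1500 via (D,nl_idx)
  {ACF}: card=4000; try (C,hash)→3720, (C,merge)→4840, (C,nl_idx)→7800, (A,hash)→13520, (C,nl)→18400, (A,nl_idx)→76120 …(+2); best=3720 via (C,hash)
  {CEF}: card=40000; try (F,merge)→9160, (F,hash)→10280, (E,hash)→13520, (E,nl_idx)→112120, (E,merge)→152920, (F,nl)→160960 …(+1); best=9160 via (F,merge)
  {CDE}: card=1920; try (C,hash)→3220, (D,hash)→3680, (D,nl_idx)→5440, (D,merge)→5510, (C,nl_idx)→7620, (C,merge)→8740 …(+2); best=3220 via (C,hash)
  {ACEF}: card=16000; try (E,hash)→9120, (E,nl_idx)→47720, (A,hash)→50560, (E,merge)→56520, (A,nl_idx)→305160, (E,nl)→403720 …(+2); best=9120 via (E,hash)
  {CDEF}: card=240000; try (F,hash)→14140, (F,merge)→31260, (D,hash)→51560, (D,nl_idx)→569160, (D,merge)→690510, (F,nl)→963220 …(+1); best=14140 via (F,hash)
  {ACDEF}: card=96000; try (D,hash)→27520, (D,nl_idx)→233120, (D,merge)→250470, (A,hash)→255540, (A,nl_idx)→1790140, (D,nl)→2409120 …(+2); best=27520 via (D,hash)

27520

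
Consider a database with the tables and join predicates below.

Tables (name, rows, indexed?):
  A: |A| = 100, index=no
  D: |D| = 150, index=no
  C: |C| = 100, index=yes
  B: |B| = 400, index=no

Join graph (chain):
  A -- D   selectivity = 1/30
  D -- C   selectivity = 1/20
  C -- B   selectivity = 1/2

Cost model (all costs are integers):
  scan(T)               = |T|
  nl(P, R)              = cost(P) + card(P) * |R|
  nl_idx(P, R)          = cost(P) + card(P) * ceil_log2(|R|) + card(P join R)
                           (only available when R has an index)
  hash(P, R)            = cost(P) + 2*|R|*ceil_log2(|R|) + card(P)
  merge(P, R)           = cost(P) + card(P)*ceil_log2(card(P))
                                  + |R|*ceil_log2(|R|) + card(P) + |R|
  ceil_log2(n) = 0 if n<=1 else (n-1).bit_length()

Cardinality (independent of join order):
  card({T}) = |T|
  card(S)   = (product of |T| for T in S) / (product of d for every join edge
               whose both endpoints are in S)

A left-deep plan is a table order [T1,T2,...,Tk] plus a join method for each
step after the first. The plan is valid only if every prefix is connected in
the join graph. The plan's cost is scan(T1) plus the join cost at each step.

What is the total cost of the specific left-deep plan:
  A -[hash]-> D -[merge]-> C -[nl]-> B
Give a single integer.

1008400

step 1: scan A: cost=100, card=100
step 2: join D via hash
    card(P join D) = 100*150/(30) = 500
    cost = 100 + 2*150*8 + 100 = 2600
step 3: join C via merge
    card(P join C) = 500*100/(20) = 2500
    cost = 2600 + 500*9 + 100*7 + 500 + 100 = 8400
step 4: join B via nl
    card(P join B) = 2500*400/(2) = 500000
    cost = 8400 + 2500*400 = 1008400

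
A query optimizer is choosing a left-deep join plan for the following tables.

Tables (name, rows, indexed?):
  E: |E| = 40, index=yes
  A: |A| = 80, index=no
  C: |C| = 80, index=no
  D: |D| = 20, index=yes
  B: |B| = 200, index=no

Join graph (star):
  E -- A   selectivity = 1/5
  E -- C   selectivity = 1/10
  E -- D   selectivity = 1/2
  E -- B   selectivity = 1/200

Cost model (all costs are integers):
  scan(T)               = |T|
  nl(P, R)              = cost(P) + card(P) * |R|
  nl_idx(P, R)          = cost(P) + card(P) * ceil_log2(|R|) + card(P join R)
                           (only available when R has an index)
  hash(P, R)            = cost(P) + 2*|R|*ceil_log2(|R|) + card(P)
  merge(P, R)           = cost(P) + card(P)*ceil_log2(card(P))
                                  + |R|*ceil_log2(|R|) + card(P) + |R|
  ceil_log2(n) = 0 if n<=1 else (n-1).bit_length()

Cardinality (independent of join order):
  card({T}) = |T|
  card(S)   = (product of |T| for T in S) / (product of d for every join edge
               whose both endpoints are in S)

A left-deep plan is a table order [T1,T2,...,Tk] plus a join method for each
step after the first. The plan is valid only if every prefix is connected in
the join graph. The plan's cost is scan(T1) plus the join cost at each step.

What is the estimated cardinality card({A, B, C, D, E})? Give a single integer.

Tables in S: A(80), B(200), C(80), D(20), E(40)
Edges inside S: E-A(d=5), E-C(d=10), E-D(d=2), E-B(d=200)
numerator = 80 * 200 * 80 * 20 * 40 = 1024000000
denominator = 5 * 10 * 2 * 200 = 20000
card(S) = 1024000000 / 20000 = 51200

51200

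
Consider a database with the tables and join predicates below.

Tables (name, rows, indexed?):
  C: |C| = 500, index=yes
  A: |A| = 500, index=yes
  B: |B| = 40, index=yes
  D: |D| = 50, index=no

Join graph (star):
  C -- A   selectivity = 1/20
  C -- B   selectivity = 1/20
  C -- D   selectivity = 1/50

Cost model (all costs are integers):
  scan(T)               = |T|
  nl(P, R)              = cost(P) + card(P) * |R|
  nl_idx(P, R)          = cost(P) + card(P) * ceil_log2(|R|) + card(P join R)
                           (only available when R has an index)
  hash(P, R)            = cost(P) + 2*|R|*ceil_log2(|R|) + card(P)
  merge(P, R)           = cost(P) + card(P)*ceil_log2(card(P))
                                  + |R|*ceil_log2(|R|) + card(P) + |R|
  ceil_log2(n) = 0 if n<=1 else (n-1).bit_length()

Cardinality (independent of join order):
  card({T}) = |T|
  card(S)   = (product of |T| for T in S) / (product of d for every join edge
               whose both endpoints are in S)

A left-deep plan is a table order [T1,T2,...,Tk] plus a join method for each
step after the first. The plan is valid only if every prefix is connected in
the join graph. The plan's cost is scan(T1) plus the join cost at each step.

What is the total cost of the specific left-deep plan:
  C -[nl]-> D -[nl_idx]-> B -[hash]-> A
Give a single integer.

39500

step 1: scan C: cost=500, card=500
step 2: join D via nl
    card(P join D) = 500*50/(50) = 500
    cost = 500 + 500*50 = 25500
step 3: join B via nl_idx
    card(P join B) = 500*40/(20) = 1000
    cost = 25500 + 500*6 + 1000 = 29500
step 4: join A via hash
    card(P join A) = 1000*500/(20) = 25000
    cost = 29500 + 2*500*9 + 1000 = 39500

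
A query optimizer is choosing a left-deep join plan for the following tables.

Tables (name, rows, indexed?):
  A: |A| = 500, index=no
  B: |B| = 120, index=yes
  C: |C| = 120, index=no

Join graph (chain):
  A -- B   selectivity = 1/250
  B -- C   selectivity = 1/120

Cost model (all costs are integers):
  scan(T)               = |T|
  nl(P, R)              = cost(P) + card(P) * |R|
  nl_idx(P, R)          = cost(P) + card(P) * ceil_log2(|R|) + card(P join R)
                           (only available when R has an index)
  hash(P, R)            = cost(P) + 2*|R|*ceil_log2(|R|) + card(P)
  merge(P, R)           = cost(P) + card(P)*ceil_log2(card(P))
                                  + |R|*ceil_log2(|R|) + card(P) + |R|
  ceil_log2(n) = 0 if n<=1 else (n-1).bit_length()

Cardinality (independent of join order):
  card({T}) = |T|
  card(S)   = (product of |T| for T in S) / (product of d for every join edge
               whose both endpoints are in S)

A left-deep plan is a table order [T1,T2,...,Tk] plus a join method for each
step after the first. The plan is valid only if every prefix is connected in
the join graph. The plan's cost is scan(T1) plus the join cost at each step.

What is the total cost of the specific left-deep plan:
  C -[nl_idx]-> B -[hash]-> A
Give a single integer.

10200

step 1: scan C: cost=120, card=120
step 2: join B via nl_idx
    card(P join B) = 120*120/(120) = 120
    cost = 120 + 120*7 + 120 = 1080
step 3: join A via hash
    card(P join A) = 120*500/(250) = 240
    cost = 1080 + 2*500*9 + 120 = 10200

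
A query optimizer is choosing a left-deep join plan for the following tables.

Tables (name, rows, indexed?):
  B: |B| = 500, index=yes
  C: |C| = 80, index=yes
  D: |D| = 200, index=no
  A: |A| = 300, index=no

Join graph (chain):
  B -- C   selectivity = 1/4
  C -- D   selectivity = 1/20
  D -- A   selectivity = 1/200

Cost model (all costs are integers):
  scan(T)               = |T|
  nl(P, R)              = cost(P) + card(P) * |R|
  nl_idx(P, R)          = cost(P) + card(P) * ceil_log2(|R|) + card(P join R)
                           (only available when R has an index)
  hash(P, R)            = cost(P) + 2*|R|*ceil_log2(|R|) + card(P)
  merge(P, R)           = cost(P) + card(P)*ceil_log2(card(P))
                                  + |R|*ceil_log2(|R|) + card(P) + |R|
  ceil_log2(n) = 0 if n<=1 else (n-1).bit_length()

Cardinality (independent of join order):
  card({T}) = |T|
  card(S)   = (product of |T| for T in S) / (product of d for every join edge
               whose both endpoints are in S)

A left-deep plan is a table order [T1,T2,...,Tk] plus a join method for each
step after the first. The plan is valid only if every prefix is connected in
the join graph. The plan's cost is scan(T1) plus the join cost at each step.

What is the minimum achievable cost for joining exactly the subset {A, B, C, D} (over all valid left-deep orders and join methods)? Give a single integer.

Selinger DP over subsets of {A,B,C,D}:
  {B}: scan cost=500, card=500
  {C}: scan cost=80, card=80
  {D}: scan cost=200, card=200
  {A}: scan cost=300, card=300
  {BC}: card=10000; try (C,hash)→2120, (B,merge)→5720, (C,merge)→6140, (B,hash)→9160, (B,nl_idx)→10800, (C,nl_idx)→14000 …(+2); best=2120 via (C,hash)
  {CD}: card=800; try (C,hash)→1520, (C,nl_idx)→2400, (D,merge)→2520, (C,merge)→2640, (D,hash)→3360, (D,nl)→16080 …(+1); best=1520 via (C,hash)
  {AD}: card=300; try (D,hash)→3800, (A,merge)→5000, (D,merge)→5100, (A,hash)→5800, (A,nl)→60200, (D,nl)→60300; best=3800 via (D,hash)
  {BCD}: card=100000; try (B,hash)→11320, (D,hash)→15320, (B,merge)→15320, (B,nl_idx)→108720, (D,merge)→153920, (B,nl)→401520 …(+1); best=11320 via (B,hash)
  {ACD}: card=1200; try (C,hash)→5220, (C,nl_idx)→7100, (C,merge)→7440, (A,hash)→7720, (A,merge)→13320, (C,nl)→27800 …(+1); best=5220 via (C,hash)
  {ABCD}: card=150000; try (B,hash)→15420, (B,merge)→24620, (A,hash)→116720, (B,nl_idx)→166020, (B,nl)→605220, (A,merge)→1814320 …(+1); best=15420 via (B,hash)

15420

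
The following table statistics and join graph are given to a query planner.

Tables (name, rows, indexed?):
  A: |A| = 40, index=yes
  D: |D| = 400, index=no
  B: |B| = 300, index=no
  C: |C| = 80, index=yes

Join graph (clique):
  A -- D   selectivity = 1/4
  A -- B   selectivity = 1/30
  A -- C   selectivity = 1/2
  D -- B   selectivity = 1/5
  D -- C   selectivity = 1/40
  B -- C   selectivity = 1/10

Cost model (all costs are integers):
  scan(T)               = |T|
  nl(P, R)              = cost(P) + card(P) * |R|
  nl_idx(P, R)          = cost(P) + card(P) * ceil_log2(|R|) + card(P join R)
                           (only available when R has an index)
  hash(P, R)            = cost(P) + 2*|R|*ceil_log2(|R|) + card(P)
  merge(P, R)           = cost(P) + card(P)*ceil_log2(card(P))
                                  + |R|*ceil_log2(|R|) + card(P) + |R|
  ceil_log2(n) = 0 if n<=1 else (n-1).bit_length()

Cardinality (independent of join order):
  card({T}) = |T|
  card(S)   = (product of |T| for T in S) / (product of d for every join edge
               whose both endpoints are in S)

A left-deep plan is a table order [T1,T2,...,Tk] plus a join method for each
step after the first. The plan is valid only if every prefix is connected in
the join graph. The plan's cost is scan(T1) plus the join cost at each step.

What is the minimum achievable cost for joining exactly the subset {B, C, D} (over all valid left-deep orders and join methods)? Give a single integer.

Selinger DP over subsets of {B,C,D}:
  {D}: scan cost=400, card=400
  {B}: scan cost=300, card=300
  {C}: scan cost=80, card=80
  {BD}: card=24000; try (B,hash)→6200, (D,merge)→7300, (B,merge)→7400, (D,hash)→7800, (D,nl)→120300, (B,nl)→120400; best=6200 via (B,hash)
  {CD}: card=800; try (C,hash)→1920, (C,nl_idx)→4000, (D,merge)→4720, (C,merge)→5040, (D,hash)→7360, (D,nl)→32080 …(+1); best=1920 via (C,hash)
  {BC}: card=2400; try (C,hash)→1720, (B,merge)→3720, (C,merge)→3940, (C,nl_idx)→4800, (B,hash)→5560, (B,nl)→24080 …(+1); best=1720 via (C,hash)
  {BCD}: card=4800; try (B,hash)→8120, (D,hash)→11320, (B,merge)→13720, (C,hash)→31320, (D,merge)→36920, (C,nl_idx)→179000 …(+4); best=8120 via (B,hash)

8120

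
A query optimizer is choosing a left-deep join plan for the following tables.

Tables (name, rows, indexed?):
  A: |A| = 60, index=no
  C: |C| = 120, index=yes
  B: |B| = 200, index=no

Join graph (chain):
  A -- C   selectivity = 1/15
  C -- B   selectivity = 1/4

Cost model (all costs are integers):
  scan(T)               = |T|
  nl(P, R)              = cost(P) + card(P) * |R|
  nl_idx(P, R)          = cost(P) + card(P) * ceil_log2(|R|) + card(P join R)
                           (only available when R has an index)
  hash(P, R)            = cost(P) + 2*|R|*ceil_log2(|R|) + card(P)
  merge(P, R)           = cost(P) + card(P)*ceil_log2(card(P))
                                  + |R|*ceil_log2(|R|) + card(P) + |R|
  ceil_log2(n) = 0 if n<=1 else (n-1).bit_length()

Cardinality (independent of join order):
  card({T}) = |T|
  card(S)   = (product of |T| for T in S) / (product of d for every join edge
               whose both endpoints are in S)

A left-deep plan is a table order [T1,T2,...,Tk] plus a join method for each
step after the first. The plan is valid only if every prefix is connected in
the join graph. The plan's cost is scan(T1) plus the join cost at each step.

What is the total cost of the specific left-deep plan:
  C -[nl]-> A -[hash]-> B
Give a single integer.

step 1: scan C: cost=120, card=120
step 2: join A via nl
    card(P join A) = 120*60/(15) = 480
    cost = 120 + 120*60 = 7320
step 3: join B via hash
    card(P join B) = 480*200/(4) = 24000
    cost = 7320 + 2*200*8 + 480 = 11000

11000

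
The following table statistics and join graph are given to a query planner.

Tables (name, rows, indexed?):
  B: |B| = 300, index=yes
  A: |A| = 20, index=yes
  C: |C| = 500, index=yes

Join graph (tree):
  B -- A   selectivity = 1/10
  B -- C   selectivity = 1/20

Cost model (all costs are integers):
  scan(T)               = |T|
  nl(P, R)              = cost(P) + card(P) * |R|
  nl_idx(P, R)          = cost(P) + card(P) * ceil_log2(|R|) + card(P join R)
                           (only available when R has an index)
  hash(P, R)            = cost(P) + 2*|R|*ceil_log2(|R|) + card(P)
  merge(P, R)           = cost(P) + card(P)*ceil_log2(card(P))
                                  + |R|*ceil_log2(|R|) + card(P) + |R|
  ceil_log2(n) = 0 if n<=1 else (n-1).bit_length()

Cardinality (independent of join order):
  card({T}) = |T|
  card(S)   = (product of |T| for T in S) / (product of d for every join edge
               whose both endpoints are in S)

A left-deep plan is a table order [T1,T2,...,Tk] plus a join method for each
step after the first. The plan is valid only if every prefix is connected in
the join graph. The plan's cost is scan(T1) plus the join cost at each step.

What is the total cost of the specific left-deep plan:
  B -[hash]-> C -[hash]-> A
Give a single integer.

17300

step 1: scan B: cost=300, card=300
step 2: join C via hash
    card(P join C) = 300*500/(20) = 7500
    cost = 300 + 2*500*9 + 300 = 9600
step 3: join A via hash
    card(P join A) = 7500*20/(10) = 15000
    cost = 9600 + 2*20*5 + 7500 = 17300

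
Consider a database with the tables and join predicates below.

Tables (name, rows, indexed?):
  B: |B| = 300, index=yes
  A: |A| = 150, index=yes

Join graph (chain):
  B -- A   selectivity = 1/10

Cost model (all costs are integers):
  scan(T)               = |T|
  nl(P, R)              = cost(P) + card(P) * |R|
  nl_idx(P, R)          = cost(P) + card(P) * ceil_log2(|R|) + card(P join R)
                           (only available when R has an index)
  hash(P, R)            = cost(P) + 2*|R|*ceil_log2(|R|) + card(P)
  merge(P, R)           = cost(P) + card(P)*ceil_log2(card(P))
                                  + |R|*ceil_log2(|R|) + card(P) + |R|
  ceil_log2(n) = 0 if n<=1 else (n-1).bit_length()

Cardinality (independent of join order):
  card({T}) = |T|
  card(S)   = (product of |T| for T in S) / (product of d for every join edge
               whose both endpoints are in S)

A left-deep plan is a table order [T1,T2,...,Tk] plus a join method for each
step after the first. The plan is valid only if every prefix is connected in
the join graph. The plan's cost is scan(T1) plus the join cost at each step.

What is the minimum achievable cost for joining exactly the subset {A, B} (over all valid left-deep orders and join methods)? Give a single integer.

Selinger DP over subsets of {A,B}:
  {B}: scan cost=300, card=300
  {A}: scan cost=150, card=150
  {AB}: card=4500; try (A,hash)→3000, (B,merge)→4500, (A,merge)→4650, (B,hash)→5700, (B,nl_idx)→6000, (A,nl_idx)→7200 …(+2); best=3000 via (A,hash)

3000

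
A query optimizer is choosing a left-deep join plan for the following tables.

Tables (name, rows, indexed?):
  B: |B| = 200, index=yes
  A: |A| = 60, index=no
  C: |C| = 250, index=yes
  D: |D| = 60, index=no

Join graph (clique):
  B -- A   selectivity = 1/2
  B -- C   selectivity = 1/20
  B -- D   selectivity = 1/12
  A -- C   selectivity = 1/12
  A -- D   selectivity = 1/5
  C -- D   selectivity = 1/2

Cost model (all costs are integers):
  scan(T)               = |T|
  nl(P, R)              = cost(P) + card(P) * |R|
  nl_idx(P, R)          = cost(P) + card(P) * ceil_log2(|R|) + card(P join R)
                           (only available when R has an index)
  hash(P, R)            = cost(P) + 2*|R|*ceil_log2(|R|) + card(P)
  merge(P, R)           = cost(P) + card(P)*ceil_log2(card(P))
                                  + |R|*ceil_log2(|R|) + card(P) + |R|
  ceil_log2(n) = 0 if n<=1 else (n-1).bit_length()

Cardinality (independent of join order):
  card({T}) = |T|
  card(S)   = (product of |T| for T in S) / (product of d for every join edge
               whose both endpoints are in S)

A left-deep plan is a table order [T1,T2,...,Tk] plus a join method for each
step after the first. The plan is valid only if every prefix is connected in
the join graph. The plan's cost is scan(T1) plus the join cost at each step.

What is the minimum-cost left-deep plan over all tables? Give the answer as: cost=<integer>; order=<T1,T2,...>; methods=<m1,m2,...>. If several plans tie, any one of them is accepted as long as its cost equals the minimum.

cost=12640; order=C,A,B,D; methods=hash,hash,hash

Selinger DP (subsets sized 1..n):
  {B}: scan cost=200, card=200
  {A}: scan cost=60, card=60
  {C}: scan cost=250, card=250
  {D}: scan cost=60, card=60
  {AB}: card=6000; try (A,hash)→1120, (B,merge)→2280, (A,merge)→2420, (B,hash)→3320, (B,nl_idx)→6540, (B,nl)→12060 …(+1); best=1120 via (A,hash)
  {BC}: card=2500; try (B,hash)→3700, (C,merge)→4250, (C,nl_idx)→4300, (B,merge)→4300, (C,hash)→4400, (B,nl_idx)→4750 …(+2); best=3700 via (B,hash)
  {BD}: card=1000; try (D,hash)→1120, (B,nl_idx)→1540, (B,merge)→2280, (D,merge)→2420, (B,hash)→3320, (B,nl)→12060 …(+1); best=1120 via (D,hash)
  {AC}: card=1250; try (A,hash)→1220, (C,nl_idx)→1790, (C,merge)→2730, (A,merge)→2920, (C,hash)→4120, (C,nl)→15060 …(+1); best=1220 via (A,hash)
  {AD}: card=720; try (D,hash)→840, (A,hash)→840, (D,merge)→900, (A,merge)→900, (D,nl)→3660, (A,nl)→3660; best=840 via (D,hash)
  {CD}: card=7500; try (D,hash)→1220, (C,merge)→2730, (D,merge)→2920, (C,hash)→4120, (C,nl_idx)→8040, (C,nl)→15060 …(+1); best=1220 via (D,hash)
  {ABC}: card=6250; try (B,hash)→5670, (A,hash)→6920, (C,hash)→11120, (B,nl_idx)→17470, (B,merge)→18020, (A,merge)→36620 …(+5); best=5670 via (B,hash)
  {ABD}: card=6000; try (A,hash)→2840, (B,hash)→4760, (D,hash)→7840, (B,merge)→10560, (A,merge)→12540, (B,nl_idx)→12600 …(+4); best=2840 via (A,hash)
  {BCD}: card=6250; try (C,hash)→6120, (D,hash)→6920, (B,hash)→11920, (C,merge)→14370, (C,nl_idx)→15370, (D,merge)→36620 …(+5); best=6120 via (C,hash)
  {ACD}: card=7500; try (D,hash)→3190, (C,hash)→5560, (A,hash)→9440, (C,merge)→11010, (C,nl_idx)→14100, (D,merge)→16640 …(+4); best=3190 via (D,hash)
  {ABCD}: card=3125; try (D,hash)→12640, (C,hash)→12840, (A,hash)→13090, (B,hash)→13890, (C,nl_idx)→53965, (B,nl_idx)→66315 …(+8); best=12640 via (D,hash)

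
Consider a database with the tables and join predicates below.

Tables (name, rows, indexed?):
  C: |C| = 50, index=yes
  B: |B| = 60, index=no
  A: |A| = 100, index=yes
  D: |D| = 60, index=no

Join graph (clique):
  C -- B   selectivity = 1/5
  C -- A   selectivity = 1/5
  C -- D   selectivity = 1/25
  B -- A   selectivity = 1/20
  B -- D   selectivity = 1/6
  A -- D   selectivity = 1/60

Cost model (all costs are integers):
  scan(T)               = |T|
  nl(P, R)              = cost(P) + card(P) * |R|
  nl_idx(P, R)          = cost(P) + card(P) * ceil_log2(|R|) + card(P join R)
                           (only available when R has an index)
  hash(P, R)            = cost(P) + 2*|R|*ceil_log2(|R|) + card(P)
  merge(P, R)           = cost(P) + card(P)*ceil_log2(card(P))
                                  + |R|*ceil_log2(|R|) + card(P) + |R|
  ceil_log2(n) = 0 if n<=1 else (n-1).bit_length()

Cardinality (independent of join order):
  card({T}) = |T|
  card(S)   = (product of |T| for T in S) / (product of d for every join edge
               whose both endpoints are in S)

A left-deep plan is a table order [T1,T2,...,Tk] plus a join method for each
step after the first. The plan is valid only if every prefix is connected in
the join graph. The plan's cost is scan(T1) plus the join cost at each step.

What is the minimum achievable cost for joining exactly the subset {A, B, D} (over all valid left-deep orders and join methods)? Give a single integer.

1400

Selinger DP over subsets of {A,B,D}:
  {B}: scan cost=60, card=60
  {A}: scan cost=100, card=100
  {D}: scan cost=60, card=60
  {AB}: card=300; try (A,nl_idx)→780, (B,hash)→920, (A,merge)→1280, (B,merge)→1320, (A,hash)→1520, (A,nl)→6060 …(+1); best=780 via (A,nl_idx)
  {BD}: card=600; try (D,hash)→840, (B,hash)→840, (D,merge)→900, (B,merge)→900, (D,nl)→3660, (B,nl)→3660; best=840 via (D,hash)
  {AD}: card=100; try (A,nl_idx)→580, (D,hash)→920, (A,merge)→1280, (D,merge)→1320, (A,hash)→1520, (A,nl)→6060 …(+1); best=580 via (A,nl_idx)
  {ABD}: card=50; try (B,hash)→1400, (D,hash)→1800, (B,merge)→1800, (A,hash)→2840, (D,merge)→4200, (A,nl_idx)→5090 …(+4); best=1400 via (B,hash)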